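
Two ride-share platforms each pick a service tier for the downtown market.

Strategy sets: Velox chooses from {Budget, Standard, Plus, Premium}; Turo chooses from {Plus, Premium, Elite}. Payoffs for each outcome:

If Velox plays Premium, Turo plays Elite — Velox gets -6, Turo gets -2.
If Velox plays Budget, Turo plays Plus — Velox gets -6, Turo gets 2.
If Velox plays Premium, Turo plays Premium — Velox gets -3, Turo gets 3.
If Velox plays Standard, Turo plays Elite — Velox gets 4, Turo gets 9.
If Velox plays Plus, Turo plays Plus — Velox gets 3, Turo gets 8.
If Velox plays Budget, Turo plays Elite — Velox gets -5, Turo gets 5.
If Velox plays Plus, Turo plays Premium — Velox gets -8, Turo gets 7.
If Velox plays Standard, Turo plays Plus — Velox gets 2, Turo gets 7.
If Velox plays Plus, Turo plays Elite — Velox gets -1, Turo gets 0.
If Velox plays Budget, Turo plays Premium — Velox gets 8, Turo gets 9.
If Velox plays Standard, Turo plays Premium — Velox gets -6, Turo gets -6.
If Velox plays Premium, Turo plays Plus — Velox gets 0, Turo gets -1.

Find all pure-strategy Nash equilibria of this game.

Mark each player's best response to every combination of opponents' strategies; a profile where every player is best-responding is a pure Nash equilibrium.
Velox against Plus: payoffs -6, 2, 3, 0 → best response Plus.
Velox against Premium: payoffs 8, -6, -8, -3 → best response Budget.
Velox against Elite: payoffs -5, 4, -1, -6 → best response Standard.
Turo against Budget: payoffs 2, 9, 5 → best response Premium.
Turo against Standard: payoffs 7, -6, 9 → best response Elite.
Turo against Plus: payoffs 8, 7, 0 → best response Plus.
Turo against Premium: payoffs -1, 3, -2 → best response Premium.
Mutual best responses: (Budget, Premium); (Standard, Elite); (Plus, Plus).

The pure Nash equilibria are (Budget, Premium), (Standard, Elite), (Plus, Plus).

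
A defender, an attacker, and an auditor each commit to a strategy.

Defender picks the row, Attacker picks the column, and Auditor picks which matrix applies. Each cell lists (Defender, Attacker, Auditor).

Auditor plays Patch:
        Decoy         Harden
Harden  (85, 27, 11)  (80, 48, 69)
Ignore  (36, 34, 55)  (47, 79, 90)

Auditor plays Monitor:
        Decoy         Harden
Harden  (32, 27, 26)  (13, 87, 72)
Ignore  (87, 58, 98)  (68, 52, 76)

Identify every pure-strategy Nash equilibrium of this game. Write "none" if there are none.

The unique pure-strategy Nash equilibrium is (Ignore, Decoy, Monitor).

(Harden, Decoy, Patch): Attacker can switch to Harden (27 → 48). Not NE.
(Harden, Decoy, Monitor): Defender can switch to Ignore (32 → 87). Not NE.
(Harden, Harden, Patch): Auditor can switch to Monitor (69 → 72). Not NE.
(Harden, Harden, Monitor): Defender can switch to Ignore (13 → 68). Not NE.
(Ignore, Decoy, Patch): Defender can switch to Harden (36 → 85). Not NE.
(Ignore, Decoy, Monitor): Defender gets 87, best alternative 32; Attacker gets 58, best alternative 52; Auditor gets 98, best alternative 55. No profitable deviation — NE.
(Ignore, Harden, Patch): Defender can switch to Harden (47 → 80). Not NE.
(Ignore, Harden, Monitor): Attacker can switch to Decoy (52 → 58). Not NE.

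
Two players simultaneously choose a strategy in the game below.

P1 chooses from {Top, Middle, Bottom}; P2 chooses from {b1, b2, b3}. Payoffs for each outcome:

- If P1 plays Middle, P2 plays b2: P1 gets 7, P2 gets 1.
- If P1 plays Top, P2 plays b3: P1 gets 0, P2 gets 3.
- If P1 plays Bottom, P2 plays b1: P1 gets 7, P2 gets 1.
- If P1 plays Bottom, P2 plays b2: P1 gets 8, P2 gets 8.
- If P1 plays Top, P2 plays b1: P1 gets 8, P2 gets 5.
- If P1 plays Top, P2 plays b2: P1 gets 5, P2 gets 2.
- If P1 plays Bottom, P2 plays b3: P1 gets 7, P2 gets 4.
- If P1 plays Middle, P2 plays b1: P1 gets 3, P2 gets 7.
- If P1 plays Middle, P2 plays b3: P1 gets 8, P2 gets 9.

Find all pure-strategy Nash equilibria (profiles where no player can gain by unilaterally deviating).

The pure Nash equilibria are (Top, b1) and (Middle, b3) and (Bottom, b2).

P1 against b1: payoffs 8, 3, 7 → best response Top.
P1 against b2: payoffs 5, 7, 8 → best response Bottom.
P1 against b3: payoffs 0, 8, 7 → best response Middle.
P2 against Top: payoffs 5, 2, 3 → best response b1.
P2 against Middle: payoffs 7, 1, 9 → best response b3.
P2 against Bottom: payoffs 1, 8, 4 → best response b2.
Mutual best responses: (Top, b1); (Middle, b3); (Bottom, b2).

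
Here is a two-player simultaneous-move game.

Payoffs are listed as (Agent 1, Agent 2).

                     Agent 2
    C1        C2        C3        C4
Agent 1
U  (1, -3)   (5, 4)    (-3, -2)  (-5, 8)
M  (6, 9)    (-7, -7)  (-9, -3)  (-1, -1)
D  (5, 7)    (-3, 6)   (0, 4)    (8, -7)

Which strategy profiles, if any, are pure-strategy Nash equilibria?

Agent 1 against C1: payoffs 1, 6, 5 → best response M.
Agent 1 against C2: payoffs 5, -7, -3 → best response U.
Agent 1 against C3: payoffs -3, -9, 0 → best response D.
Agent 1 against C4: payoffs -5, -1, 8 → best response D.
Agent 2 against U: payoffs -3, 4, -2, 8 → best response C4.
Agent 2 against M: payoffs 9, -7, -3, -1 → best response C1.
Agent 2 against D: payoffs 7, 6, 4, -7 → best response C1.
Mutual best responses: (M, C1).

The unique pure-strategy Nash equilibrium is (M, C1).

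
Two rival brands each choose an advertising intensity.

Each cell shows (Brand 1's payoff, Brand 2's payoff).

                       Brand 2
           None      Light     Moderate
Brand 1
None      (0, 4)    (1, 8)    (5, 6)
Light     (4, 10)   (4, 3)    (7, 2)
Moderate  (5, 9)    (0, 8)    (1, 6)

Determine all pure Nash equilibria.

The unique pure-strategy Nash equilibrium is (Moderate, None).

For each strategy profile, look for a profitable unilateral deviation.
(None, None): Brand 1 can switch to Light (0 → 4). Not NE.
(None, Light): Brand 1 can switch to Light (1 → 4). Not NE.
(None, Moderate): Brand 1 can switch to Light (5 → 7). Not NE.
(Light, None): Brand 1 can switch to Moderate (4 → 5). Not NE.
(Light, Light): Brand 2 can switch to None (3 → 10). Not NE.
(Light, Moderate): Brand 2 can switch to None (2 → 10). Not NE.
(Moderate, None): Brand 1 gets 5, best alternative 4; Brand 2 gets 9, best alternative 8. No profitable deviation — NE.
(The remaining 2 profiles each have a profitable deviation by the same check.)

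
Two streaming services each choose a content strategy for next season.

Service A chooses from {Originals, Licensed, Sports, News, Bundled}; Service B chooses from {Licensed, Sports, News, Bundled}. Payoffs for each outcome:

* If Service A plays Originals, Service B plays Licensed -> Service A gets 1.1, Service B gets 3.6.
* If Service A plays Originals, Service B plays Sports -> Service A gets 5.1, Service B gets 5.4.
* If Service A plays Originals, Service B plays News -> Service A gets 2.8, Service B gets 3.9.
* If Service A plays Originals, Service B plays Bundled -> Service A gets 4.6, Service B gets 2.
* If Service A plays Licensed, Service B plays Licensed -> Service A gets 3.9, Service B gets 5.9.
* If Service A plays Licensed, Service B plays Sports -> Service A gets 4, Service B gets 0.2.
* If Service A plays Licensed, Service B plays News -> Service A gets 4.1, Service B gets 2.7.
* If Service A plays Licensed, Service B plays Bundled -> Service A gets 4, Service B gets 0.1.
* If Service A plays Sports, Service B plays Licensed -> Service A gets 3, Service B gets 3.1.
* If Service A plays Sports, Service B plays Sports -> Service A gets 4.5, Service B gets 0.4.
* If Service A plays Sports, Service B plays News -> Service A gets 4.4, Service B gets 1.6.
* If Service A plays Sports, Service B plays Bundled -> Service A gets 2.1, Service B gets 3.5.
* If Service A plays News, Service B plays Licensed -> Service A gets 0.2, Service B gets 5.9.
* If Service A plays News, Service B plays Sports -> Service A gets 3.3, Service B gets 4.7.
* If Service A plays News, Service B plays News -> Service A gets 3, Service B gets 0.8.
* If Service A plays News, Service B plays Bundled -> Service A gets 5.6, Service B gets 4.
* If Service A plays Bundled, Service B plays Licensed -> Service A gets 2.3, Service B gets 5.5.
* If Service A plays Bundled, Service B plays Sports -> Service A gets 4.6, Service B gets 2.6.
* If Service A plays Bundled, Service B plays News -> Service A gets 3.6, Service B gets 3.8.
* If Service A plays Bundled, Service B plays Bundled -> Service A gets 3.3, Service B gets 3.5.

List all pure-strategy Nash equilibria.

The pure Nash equilibria are (Originals, Sports) and (Licensed, Licensed).

For each player, find the best response to each opponent profile; mutual best responses are the pure NE.
Service A against Licensed: payoffs 1.1, 3.9, 3, 0.2, 2.3 → best response Licensed.
Service A against Sports: payoffs 5.1, 4, 4.5, 3.3, 4.6 → best response Originals.
Service A against News: payoffs 2.8, 4.1, 4.4, 3, 3.6 → best response Sports.
Service A against Bundled: payoffs 4.6, 4, 2.1, 5.6, 3.3 → best response News.
Service B against Originals: payoffs 3.6, 5.4, 3.9, 2 → best response Sports.
Service B against Licensed: payoffs 5.9, 0.2, 2.7, 0.1 → best response Licensed.
Service B against Sports: payoffs 3.1, 0.4, 1.6, 3.5 → best response Bundled.
Service B against News: payoffs 5.9, 4.7, 0.8, 4 → best response Licensed.
Service B against Bundled: payoffs 5.5, 2.6, 3.8, 3.5 → best response Licensed.
Mutual best responses: (Originals, Sports); (Licensed, Licensed).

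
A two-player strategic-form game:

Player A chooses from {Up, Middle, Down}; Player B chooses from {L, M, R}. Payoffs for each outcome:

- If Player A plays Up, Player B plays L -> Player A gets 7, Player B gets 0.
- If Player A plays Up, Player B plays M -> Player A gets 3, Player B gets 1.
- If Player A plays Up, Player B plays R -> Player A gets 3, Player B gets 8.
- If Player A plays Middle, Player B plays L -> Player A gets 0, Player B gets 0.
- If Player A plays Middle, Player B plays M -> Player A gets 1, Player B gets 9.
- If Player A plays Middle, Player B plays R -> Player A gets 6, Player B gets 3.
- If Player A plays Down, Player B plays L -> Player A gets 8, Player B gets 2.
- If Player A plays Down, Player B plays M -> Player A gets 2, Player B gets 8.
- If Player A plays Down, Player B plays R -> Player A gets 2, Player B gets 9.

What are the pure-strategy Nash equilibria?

none

For each strategy profile, look for a profitable unilateral deviation.
(Up, L): Player A can switch to Down (7 → 8). Not NE.
(Up, M): Player B can switch to R (1 → 8). Not NE.
(Up, R): Player A can switch to Middle (3 → 6). Not NE.
(Middle, L): Player A can switch to Up (0 → 7). Not NE.
(Middle, M): Player A can switch to Up (1 → 3). Not NE.
(Middle, R): Player B can switch to M (3 → 9). Not NE.
(The remaining 3 profiles each have a profitable deviation by the same check.)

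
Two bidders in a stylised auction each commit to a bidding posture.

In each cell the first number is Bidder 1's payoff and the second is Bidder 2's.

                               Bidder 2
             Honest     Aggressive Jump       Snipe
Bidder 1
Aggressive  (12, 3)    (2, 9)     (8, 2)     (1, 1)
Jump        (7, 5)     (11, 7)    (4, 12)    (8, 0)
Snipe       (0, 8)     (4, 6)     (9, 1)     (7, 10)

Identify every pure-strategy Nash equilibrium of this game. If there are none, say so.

There is no pure-strategy Nash equilibrium.

Mark each player's best response to every combination of opponents' strategies; a profile where every player is best-responding is a pure Nash equilibrium.
Bidder 1 against Honest: payoffs 12, 7, 0 → best response Aggressive.
Bidder 1 against Aggressive: payoffs 2, 11, 4 → best response Jump.
Bidder 1 against Jump: payoffs 8, 4, 9 → best response Snipe.
Bidder 1 against Snipe: payoffs 1, 8, 7 → best response Jump.
Bidder 2 against Aggressive: payoffs 3, 9, 2, 1 → best response Aggressive.
Bidder 2 against Jump: payoffs 5, 7, 12, 0 → best response Jump.
Bidder 2 against Snipe: payoffs 8, 6, 1, 10 → best response Snipe.
No profile is a mutual best response for all players.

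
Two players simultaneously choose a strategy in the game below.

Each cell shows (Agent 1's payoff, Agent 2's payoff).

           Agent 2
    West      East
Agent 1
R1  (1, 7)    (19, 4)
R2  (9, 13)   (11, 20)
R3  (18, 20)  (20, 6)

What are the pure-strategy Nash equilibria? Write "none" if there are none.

(R3, West)

Agent 1 against West: payoffs 1, 9, 18 → best response R3.
Agent 1 against East: payoffs 19, 11, 20 → best response R3.
Agent 2 against R1: payoffs 7, 4 → best response West.
Agent 2 against R2: payoffs 13, 20 → best response East.
Agent 2 against R3: payoffs 20, 6 → best response West.
Mutual best responses: (R3, West).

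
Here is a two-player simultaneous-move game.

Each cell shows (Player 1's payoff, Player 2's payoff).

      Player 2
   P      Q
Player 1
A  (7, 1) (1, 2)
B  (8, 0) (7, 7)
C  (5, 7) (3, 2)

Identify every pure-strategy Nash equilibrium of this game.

Pure NE: (B, Q)

(A, P): Player 1 can switch to B (7 → 8). Not NE.
(A, Q): Player 1 can switch to B (1 → 7). Not NE.
(B, P): Player 2 can switch to Q (0 → 7). Not NE.
(B, Q): Player 1 gets 7, best alternative 3; Player 2 gets 7, best alternative 0. No profitable deviation — NE.
(C, P): Player 1 can switch to A (5 → 7). Not NE.
(C, Q): Player 1 can switch to B (3 → 7). Not NE.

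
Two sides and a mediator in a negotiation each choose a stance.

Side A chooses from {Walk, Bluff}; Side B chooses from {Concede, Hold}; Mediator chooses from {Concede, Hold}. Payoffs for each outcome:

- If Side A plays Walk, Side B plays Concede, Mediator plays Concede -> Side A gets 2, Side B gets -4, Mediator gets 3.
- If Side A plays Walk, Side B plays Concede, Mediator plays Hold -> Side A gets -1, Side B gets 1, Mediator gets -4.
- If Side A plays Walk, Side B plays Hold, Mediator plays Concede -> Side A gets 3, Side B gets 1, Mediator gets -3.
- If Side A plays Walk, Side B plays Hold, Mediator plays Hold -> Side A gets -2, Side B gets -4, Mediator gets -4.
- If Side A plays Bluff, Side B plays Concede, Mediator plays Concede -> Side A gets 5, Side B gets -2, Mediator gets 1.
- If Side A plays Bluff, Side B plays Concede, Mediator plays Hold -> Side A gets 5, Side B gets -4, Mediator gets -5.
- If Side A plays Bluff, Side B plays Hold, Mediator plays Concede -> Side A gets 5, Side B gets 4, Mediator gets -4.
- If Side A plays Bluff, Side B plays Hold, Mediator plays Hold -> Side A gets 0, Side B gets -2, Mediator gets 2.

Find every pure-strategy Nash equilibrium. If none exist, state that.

(Bluff, Hold, Hold)

Side A against (Concede, Concede): payoffs 2, 5 → best response Bluff.
Side A against (Concede, Hold): payoffs -1, 5 → best response Bluff.
Side A against (Hold, Concede): payoffs 3, 5 → best response Bluff.
Side A against (Hold, Hold): payoffs -2, 0 → best response Bluff.
Side B against (Walk, Concede): payoffs -4, 1 → best response Hold.
Side B against (Walk, Hold): payoffs 1, -4 → best response Concede.
Side B against (Bluff, Concede): payoffs -2, 4 → best response Hold.
Side B against (Bluff, Hold): payoffs -4, -2 → best response Hold.
Mediator against (Walk, Concede): payoffs 3, -4 → best response Concede.
Mediator against (Walk, Hold): payoffs -3, -4 → best response Concede.
Mediator against (Bluff, Concede): payoffs 1, -5 → best response Concede.
Mediator against (Bluff, Hold): payoffs -4, 2 → best response Hold.
Mutual best responses: (Bluff, Hold, Hold).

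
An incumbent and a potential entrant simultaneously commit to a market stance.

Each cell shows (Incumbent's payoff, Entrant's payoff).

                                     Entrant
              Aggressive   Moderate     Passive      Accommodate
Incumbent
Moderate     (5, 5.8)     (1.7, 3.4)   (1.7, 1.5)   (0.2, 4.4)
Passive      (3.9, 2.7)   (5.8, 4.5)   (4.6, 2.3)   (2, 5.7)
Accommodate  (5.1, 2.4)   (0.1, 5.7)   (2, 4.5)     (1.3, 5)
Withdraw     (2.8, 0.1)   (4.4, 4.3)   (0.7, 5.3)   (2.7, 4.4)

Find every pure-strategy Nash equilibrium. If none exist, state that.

Incumbent against Aggressive: payoffs 5, 3.9, 5.1, 2.8 → best response Accommodate.
Incumbent against Moderate: payoffs 1.7, 5.8, 0.1, 4.4 → best response Passive.
Incumbent against Passive: payoffs 1.7, 4.6, 2, 0.7 → best response Passive.
Incumbent against Accommodate: payoffs 0.2, 2, 1.3, 2.7 → best response Withdraw.
Entrant against Moderate: payoffs 5.8, 3.4, 1.5, 4.4 → best response Aggressive.
Entrant against Passive: payoffs 2.7, 4.5, 2.3, 5.7 → best response Accommodate.
Entrant against Accommodate: payoffs 2.4, 5.7, 4.5, 5 → best response Moderate.
Entrant against Withdraw: payoffs 0.1, 4.3, 5.3, 4.4 → best response Passive.
No profile is a mutual best response for all players.

No pure-strategy Nash equilibrium.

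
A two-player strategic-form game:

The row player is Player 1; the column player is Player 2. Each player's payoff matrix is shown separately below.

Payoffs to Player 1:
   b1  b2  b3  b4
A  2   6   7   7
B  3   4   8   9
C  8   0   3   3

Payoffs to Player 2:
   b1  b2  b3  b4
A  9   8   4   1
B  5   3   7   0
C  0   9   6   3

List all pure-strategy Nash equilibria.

Player 1 against b1: payoffs 2, 3, 8 → best response C.
Player 1 against b2: payoffs 6, 4, 0 → best response A.
Player 1 against b3: payoffs 7, 8, 3 → best response B.
Player 1 against b4: payoffs 7, 9, 3 → best response B.
Player 2 against A: payoffs 9, 8, 4, 1 → best response b1.
Player 2 against B: payoffs 5, 3, 7, 0 → best response b3.
Player 2 against C: payoffs 0, 9, 6, 3 → best response b2.
Mutual best responses: (B, b3).

Pure NE: (B, b3)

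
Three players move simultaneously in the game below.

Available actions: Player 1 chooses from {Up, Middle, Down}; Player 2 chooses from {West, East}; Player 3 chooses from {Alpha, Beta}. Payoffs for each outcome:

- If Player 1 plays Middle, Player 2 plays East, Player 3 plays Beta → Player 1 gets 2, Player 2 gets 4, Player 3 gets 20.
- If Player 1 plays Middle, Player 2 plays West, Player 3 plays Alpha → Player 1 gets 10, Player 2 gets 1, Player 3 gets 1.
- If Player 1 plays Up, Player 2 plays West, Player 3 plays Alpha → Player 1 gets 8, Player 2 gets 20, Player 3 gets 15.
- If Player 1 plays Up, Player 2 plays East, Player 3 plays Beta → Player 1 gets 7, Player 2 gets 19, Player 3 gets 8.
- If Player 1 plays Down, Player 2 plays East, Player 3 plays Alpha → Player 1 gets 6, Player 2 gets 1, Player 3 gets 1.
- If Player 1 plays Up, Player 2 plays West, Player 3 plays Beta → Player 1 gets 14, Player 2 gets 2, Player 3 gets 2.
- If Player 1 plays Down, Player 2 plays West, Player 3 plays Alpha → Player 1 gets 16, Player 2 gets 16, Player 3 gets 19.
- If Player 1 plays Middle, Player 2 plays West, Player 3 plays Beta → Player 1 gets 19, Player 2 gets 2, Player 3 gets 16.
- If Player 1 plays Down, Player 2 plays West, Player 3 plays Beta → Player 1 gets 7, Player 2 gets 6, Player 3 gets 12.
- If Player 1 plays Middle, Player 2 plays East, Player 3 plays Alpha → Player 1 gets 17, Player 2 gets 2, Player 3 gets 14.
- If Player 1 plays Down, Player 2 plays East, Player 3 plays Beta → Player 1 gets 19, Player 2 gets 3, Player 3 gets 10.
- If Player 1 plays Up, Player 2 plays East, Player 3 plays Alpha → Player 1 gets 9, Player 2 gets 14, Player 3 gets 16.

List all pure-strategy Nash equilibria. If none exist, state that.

Pure NE: (Down, West, Alpha)

(Up, West, Alpha): Player 1 can switch to Middle (8 → 10). Not NE.
(Up, West, Beta): Player 1 can switch to Middle (14 → 19). Not NE.
(Up, East, Alpha): Player 1 can switch to Middle (9 → 17). Not NE.
(Up, East, Beta): Player 1 can switch to Down (7 → 19). Not NE.
(Middle, West, Alpha): Player 1 can switch to Down (10 → 16). Not NE.
(Middle, West, Beta): Player 2 can switch to East (2 → 4). Not NE.
(Middle, East, Alpha): Player 3 can switch to Beta (14 → 20). Not NE.
(Middle, East, Beta): Player 1 can switch to Up (2 → 7). Not NE.
(Down, West, Alpha): Player 1 gets 16, best alternative 10; Player 2 gets 16, best alternative 1; Player 3 gets 19, best alternative 12. No profitable deviation — NE.
(The remaining 3 profiles each have a profitable deviation by the same check.)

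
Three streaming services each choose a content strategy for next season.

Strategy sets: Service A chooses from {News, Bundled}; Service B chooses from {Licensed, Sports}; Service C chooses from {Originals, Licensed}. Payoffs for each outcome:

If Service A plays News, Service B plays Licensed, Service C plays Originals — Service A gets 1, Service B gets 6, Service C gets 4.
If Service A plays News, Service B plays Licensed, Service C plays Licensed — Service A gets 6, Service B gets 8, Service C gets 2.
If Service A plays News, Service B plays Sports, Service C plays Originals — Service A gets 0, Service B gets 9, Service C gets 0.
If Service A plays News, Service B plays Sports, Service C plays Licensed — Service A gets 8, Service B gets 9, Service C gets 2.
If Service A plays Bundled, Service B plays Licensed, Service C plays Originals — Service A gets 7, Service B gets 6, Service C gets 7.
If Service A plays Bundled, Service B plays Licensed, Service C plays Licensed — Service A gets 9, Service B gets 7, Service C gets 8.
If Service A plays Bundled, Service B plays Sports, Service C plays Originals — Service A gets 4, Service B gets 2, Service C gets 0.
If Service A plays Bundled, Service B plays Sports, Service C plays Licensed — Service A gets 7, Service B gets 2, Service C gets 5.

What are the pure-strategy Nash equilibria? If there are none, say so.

Service A against (Licensed, Originals): payoffs 1, 7 → best response Bundled.
Service A against (Licensed, Licensed): payoffs 6, 9 → best response Bundled.
Service A against (Sports, Originals): payoffs 0, 4 → best response Bundled.
Service A against (Sports, Licensed): payoffs 8, 7 → best response News.
Service B against (News, Originals): payoffs 6, 9 → best response Sports.
Service B against (News, Licensed): payoffs 8, 9 → best response Sports.
Service B against (Bundled, Originals): payoffs 6, 2 → best response Licensed.
Service B against (Bundled, Licensed): payoffs 7, 2 → best response Licensed.
Service C against (News, Licensed): payoffs 4, 2 → best response Originals.
Service C against (News, Sports): payoffs 0, 2 → best response Licensed.
Service C against (Bundled, Licensed): payoffs 7, 8 → best response Licensed.
Service C against (Bundled, Sports): payoffs 0, 5 → best response Licensed.
Mutual best responses: (News, Sports, Licensed); (Bundled, Licensed, Licensed).

Pure-strategy Nash equilibria: (News, Sports, Licensed); (Bundled, Licensed, Licensed)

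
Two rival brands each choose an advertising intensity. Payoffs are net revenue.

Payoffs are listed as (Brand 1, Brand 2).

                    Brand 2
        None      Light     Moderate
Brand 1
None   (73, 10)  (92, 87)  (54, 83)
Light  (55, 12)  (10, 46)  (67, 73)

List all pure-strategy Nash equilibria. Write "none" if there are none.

Pure-strategy Nash equilibria: (None, Light) and (Light, Moderate)

Brand 1 against None: payoffs 73, 55 → best response None.
Brand 1 against Light: payoffs 92, 10 → best response None.
Brand 1 against Moderate: payoffs 54, 67 → best response Light.
Brand 2 against None: payoffs 10, 87, 83 → best response Light.
Brand 2 against Light: payoffs 12, 46, 73 → best response Moderate.
Mutual best responses: (None, Light); (Light, Moderate).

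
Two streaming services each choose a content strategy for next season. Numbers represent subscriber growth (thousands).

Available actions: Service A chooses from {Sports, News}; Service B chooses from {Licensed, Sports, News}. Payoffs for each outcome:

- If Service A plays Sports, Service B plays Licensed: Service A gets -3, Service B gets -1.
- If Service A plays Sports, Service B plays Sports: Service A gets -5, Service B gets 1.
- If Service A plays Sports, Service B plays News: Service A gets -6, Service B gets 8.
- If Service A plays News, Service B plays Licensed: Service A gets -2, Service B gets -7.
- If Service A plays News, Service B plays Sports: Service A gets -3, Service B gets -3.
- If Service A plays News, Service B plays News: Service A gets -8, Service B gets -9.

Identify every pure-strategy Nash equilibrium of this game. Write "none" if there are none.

The pure Nash equilibria are (Sports, News), (News, Sports).

Service A against Licensed: payoffs -3, -2 → best response News.
Service A against Sports: payoffs -5, -3 → best response News.
Service A against News: payoffs -6, -8 → best response Sports.
Service B against Sports: payoffs -1, 1, 8 → best response News.
Service B against News: payoffs -7, -3, -9 → best response Sports.
Mutual best responses: (Sports, News); (News, Sports).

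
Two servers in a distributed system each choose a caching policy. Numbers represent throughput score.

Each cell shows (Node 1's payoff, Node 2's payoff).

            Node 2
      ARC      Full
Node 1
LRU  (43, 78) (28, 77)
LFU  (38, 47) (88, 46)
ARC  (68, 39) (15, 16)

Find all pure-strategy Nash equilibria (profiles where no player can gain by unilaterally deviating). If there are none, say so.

Pure NE: (ARC, ARC)

For each player, find the best response to each opponent profile; mutual best responses are the pure NE.
Node 1 against ARC: payoffs 43, 38, 68 → best response ARC.
Node 1 against Full: payoffs 28, 88, 15 → best response LFU.
Node 2 against LRU: payoffs 78, 77 → best response ARC.
Node 2 against LFU: payoffs 47, 46 → best response ARC.
Node 2 against ARC: payoffs 39, 16 → best response ARC.
Mutual best responses: (ARC, ARC).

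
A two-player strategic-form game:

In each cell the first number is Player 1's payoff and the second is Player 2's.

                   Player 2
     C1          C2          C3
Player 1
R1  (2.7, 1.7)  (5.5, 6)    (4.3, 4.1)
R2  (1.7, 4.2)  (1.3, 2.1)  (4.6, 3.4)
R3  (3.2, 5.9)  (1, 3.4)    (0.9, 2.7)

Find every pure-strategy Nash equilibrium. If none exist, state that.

Pure-strategy Nash equilibria: (R1, C2) and (R3, C1)

(R1, C1): Player 1 can switch to R3 (2.7 → 3.2). Not NE.
(R1, C2): Player 1 gets 5.5, best alternative 1.3; Player 2 gets 6, best alternative 4.1. No profitable deviation — NE.
(R1, C3): Player 1 can switch to R2 (4.3 → 4.6). Not NE.
(R2, C1): Player 1 can switch to R1 (1.7 → 2.7). Not NE.
(R2, C2): Player 1 can switch to R1 (1.3 → 5.5). Not NE.
(R2, C3): Player 2 can switch to C1 (3.4 → 4.2). Not NE.
(R3, C1): Player 1 gets 3.2, best alternative 2.7; Player 2 gets 5.9, best alternative 3.4. No profitable deviation — NE.
(R3, C2): Player 1 can switch to R1 (1 → 5.5). Not NE.
(R3, C3): Player 1 can switch to R1 (0.9 → 4.3). Not NE.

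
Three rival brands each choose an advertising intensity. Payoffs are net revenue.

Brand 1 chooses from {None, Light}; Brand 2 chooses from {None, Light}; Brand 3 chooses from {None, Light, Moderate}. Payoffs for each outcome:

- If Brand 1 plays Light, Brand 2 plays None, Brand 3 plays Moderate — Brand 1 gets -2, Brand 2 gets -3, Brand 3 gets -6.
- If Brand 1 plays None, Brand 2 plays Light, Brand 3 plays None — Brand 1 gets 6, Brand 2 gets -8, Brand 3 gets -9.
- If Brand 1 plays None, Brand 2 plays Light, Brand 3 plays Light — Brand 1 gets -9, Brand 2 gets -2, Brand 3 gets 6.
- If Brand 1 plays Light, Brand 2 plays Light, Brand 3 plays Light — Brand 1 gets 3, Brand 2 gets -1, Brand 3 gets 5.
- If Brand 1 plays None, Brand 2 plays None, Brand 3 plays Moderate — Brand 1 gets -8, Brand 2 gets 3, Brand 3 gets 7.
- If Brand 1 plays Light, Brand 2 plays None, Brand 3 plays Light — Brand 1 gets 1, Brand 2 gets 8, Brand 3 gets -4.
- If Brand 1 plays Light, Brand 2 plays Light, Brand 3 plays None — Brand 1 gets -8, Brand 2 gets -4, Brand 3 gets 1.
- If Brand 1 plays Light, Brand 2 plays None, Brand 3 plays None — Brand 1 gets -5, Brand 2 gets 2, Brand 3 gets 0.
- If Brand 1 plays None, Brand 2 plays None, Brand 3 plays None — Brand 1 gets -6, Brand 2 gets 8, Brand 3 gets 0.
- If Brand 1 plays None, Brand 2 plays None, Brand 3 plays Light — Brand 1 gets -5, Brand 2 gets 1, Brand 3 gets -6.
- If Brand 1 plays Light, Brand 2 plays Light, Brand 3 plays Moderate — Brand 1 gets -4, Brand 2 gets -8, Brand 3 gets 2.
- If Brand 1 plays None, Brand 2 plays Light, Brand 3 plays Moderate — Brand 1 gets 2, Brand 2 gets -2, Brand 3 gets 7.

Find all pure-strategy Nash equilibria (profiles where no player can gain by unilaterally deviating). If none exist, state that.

(Light, None, None)

Brand 1 against (None, None): payoffs -6, -5 → best response Light.
Brand 1 against (None, Light): payoffs -5, 1 → best response Light.
Brand 1 against (None, Moderate): payoffs -8, -2 → best response Light.
Brand 1 against (Light, None): payoffs 6, -8 → best response None.
Brand 1 against (Light, Light): payoffs -9, 3 → best response Light.
Brand 1 against (Light, Moderate): payoffs 2, -4 → best response None.
Brand 2 against (None, None): payoffs 8, -8 → best response None.
Brand 2 against (None, Light): payoffs 1, -2 → best response None.
Brand 2 against (None, Moderate): payoffs 3, -2 → best response None.
Brand 2 against (Light, None): payoffs 2, -4 → best response None.
Brand 2 against (Light, Light): payoffs 8, -1 → best response None.
Brand 2 against (Light, Moderate): payoffs -3, -8 → best response None.
Brand 3 against (None, None): payoffs 0, -6, 7 → best response Moderate.
Brand 3 against (None, Light): payoffs -9, 6, 7 → best response Moderate.
Brand 3 against (Light, None): payoffs 0, -4, -6 → best response None.
Brand 3 against (Light, Light): payoffs 1, 5, 2 → best response Light.
Mutual best responses: (Light, None, None).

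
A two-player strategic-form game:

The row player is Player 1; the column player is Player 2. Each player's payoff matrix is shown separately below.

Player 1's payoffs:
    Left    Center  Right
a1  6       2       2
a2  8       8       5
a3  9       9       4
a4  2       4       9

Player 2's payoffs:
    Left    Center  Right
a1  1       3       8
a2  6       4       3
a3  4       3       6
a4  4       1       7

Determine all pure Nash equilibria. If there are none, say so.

Player 1 against Left: payoffs 6, 8, 9, 2 → best response a3.
Player 1 against Center: payoffs 2, 8, 9, 4 → best response a3.
Player 1 against Right: payoffs 2, 5, 4, 9 → best response a4.
Player 2 against a1: payoffs 1, 3, 8 → best response Right.
Player 2 against a2: payoffs 6, 4, 3 → best response Left.
Player 2 against a3: payoffs 4, 3, 6 → best response Right.
Player 2 against a4: payoffs 4, 1, 7 → best response Right.
Mutual best responses: (a4, Right).

(a4, Right)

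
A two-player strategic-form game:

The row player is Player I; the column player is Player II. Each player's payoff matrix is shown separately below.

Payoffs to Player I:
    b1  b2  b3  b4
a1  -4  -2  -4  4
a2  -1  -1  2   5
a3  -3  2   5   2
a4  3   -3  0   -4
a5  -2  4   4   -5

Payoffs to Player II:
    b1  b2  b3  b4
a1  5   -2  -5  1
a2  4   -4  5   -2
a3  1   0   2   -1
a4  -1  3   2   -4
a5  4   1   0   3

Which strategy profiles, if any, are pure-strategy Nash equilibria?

Player I against b1: payoffs -4, -1, -3, 3, -2 → best response a4.
Player I against b2: payoffs -2, -1, 2, -3, 4 → best response a5.
Player I against b3: payoffs -4, 2, 5, 0, 4 → best response a3.
Player I against b4: payoffs 4, 5, 2, -4, -5 → best response a2.
Player II against a1: payoffs 5, -2, -5, 1 → best response b1.
Player II against a2: payoffs 4, -4, 5, -2 → best response b3.
Player II against a3: payoffs 1, 0, 2, -1 → best response b3.
Player II against a4: payoffs -1, 3, 2, -4 → best response b2.
Player II against a5: payoffs 4, 1, 0, 3 → best response b1.
Mutual best responses: (a3, b3).

(a3, b3)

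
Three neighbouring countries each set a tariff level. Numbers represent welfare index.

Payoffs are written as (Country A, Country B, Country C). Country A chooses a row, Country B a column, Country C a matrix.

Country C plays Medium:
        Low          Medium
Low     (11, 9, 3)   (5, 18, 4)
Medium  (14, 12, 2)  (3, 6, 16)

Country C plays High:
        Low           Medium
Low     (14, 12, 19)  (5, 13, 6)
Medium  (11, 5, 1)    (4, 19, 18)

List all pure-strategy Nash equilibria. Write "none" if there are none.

(Low, Low, Medium): Country A can switch to Medium (11 → 14). Not NE.
(Low, Low, High): Country B can switch to Medium (12 → 13). Not NE.
(Low, Medium, Medium): Country C can switch to High (4 → 6). Not NE.
(Low, Medium, High): Country A gets 5, best alternative 4; Country B gets 13, best alternative 12; Country C gets 6, best alternative 4. No profitable deviation — NE.
(Medium, Low, Medium): Country A gets 14, best alternative 11; Country B gets 12, best alternative 6; Country C gets 2, best alternative 1. No profitable deviation — NE.
(Medium, Low, High): Country A can switch to Low (11 → 14). Not NE.
(Medium, Medium, Medium): Country A can switch to Low (3 → 5). Not NE.
(Medium, Medium, High): Country A can switch to Low (4 → 5). Not NE.

Pure-strategy Nash equilibria: (Low, Medium, High) and (Medium, Low, Medium)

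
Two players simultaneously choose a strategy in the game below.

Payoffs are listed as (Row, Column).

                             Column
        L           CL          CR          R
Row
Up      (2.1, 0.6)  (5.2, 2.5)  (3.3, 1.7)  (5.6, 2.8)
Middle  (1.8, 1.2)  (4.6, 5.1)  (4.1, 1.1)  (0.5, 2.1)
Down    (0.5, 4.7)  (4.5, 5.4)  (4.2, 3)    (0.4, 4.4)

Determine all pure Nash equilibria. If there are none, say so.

Pure NE: (Up, R)

(Up, L): Column can switch to CL (0.6 → 2.5). Not NE.
(Up, CL): Column can switch to R (2.5 → 2.8). Not NE.
(Up, CR): Row can switch to Middle (3.3 → 4.1). Not NE.
(Up, R): Row gets 5.6, best alternative 0.5; Column gets 2.8, best alternative 2.5. No profitable deviation — NE.
(Middle, L): Row can switch to Up (1.8 → 2.1). Not NE.
(Middle, CL): Row can switch to Up (4.6 → 5.2). Not NE.
(Middle, CR): Row can switch to Down (4.1 → 4.2). Not NE.
(Middle, R): Row can switch to Up (0.5 → 5.6). Not NE.
(Down, L): Row can switch to Up (0.5 → 2.1). Not NE.
(Down, CL): Row can switch to Up (4.5 → 5.2). Not NE.
(Down, CR): Column can switch to L (3 → 4.7). Not NE.
(Down, R): Row can switch to Up (0.4 → 5.6). Not NE.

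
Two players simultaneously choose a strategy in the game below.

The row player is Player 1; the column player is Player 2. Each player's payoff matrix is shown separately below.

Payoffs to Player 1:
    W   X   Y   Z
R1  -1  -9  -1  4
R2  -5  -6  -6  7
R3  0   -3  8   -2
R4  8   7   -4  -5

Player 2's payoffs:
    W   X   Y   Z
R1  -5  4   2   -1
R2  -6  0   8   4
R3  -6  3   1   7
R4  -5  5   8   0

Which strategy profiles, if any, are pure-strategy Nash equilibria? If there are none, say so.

Player 1 against W: payoffs -1, -5, 0, 8 → best response R4.
Player 1 against X: payoffs -9, -6, -3, 7 → best response R4.
Player 1 against Y: payoffs -1, -6, 8, -4 → best response R3.
Player 1 against Z: payoffs 4, 7, -2, -5 → best response R2.
Player 2 against R1: payoffs -5, 4, 2, -1 → best response X.
Player 2 against R2: payoffs -6, 0, 8, 4 → best response Y.
Player 2 against R3: payoffs -6, 3, 1, 7 → best response Z.
Player 2 against R4: payoffs -5, 5, 8, 0 → best response Y.
No profile is a mutual best response for all players.

There is no pure-strategy Nash equilibrium.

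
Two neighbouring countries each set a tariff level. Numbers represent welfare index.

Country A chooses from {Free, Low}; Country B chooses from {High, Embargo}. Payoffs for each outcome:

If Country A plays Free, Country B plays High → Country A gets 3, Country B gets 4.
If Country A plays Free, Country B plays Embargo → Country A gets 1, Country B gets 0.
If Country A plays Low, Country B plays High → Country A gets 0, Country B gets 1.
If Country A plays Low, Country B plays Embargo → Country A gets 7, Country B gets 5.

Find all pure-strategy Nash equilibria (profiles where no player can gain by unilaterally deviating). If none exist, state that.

The pure Nash equilibria are (Free, High); (Low, Embargo).

Mark each player's best response to every combination of opponents' strategies; a profile where every player is best-responding is a pure Nash equilibrium.
Country A against High: payoffs 3, 0 → best response Free.
Country A against Embargo: payoffs 1, 7 → best response Low.
Country B against Free: payoffs 4, 0 → best response High.
Country B against Low: payoffs 1, 5 → best response Embargo.
Mutual best responses: (Free, High); (Low, Embargo).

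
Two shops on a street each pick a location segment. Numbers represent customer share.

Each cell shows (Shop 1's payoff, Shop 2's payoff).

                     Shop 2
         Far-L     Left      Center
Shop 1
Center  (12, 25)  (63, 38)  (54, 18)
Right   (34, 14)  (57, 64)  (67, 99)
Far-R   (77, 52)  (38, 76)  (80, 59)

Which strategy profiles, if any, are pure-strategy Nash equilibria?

Shop 1 against Far-L: payoffs 12, 34, 77 → best response Far-R.
Shop 1 against Left: payoffs 63, 57, 38 → best response Center.
Shop 1 against Center: payoffs 54, 67, 80 → best response Far-R.
Shop 2 against Center: payoffs 25, 38, 18 → best response Left.
Shop 2 against Right: payoffs 14, 64, 99 → best response Center.
Shop 2 against Far-R: payoffs 52, 76, 59 → best response Left.
Mutual best responses: (Center, Left).

Pure NE: (Center, Left)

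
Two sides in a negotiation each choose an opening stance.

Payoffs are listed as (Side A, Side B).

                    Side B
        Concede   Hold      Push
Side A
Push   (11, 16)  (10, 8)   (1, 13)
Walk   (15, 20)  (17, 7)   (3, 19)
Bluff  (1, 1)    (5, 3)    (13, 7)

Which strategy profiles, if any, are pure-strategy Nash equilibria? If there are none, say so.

Pure-strategy Nash equilibria: (Walk, Concede), (Bluff, Push)

(Push, Concede): Side A can switch to Walk (11 → 15). Not NE.
(Push, Hold): Side A can switch to Walk (10 → 17). Not NE.
(Push, Push): Side A can switch to Walk (1 → 3). Not NE.
(Walk, Concede): Side A gets 15, best alternative 11; Side B gets 20, best alternative 19. No profitable deviation — NE.
(Walk, Hold): Side B can switch to Concede (7 → 20). Not NE.
(Walk, Push): Side A can switch to Bluff (3 → 13). Not NE.
(Bluff, Concede): Side A can switch to Push (1 → 11). Not NE.
(Bluff, Hold): Side A can switch to Push (5 → 10). Not NE.
(Bluff, Push): Side A gets 13, best alternative 3; Side B gets 7, best alternative 3. No profitable deviation — NE.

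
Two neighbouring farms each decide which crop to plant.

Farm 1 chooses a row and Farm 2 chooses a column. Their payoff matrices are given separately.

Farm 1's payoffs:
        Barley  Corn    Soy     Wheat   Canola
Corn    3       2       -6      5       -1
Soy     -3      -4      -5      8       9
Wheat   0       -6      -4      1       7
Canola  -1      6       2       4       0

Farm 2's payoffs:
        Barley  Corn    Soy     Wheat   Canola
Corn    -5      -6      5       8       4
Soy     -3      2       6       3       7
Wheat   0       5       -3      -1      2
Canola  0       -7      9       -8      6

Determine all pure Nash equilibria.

Farm 1 against Barley: payoffs 3, -3, 0, -1 → best response Corn.
Farm 1 against Corn: payoffs 2, -4, -6, 6 → best response Canola.
Farm 1 against Soy: payoffs -6, -5, -4, 2 → best response Canola.
Farm 1 against Wheat: payoffs 5, 8, 1, 4 → best response Soy.
Farm 1 against Canola: payoffs -1, 9, 7, 0 → best response Soy.
Farm 2 against Corn: payoffs -5, -6, 5, 8, 4 → best response Wheat.
Farm 2 against Soy: payoffs -3, 2, 6, 3, 7 → best response Canola.
Farm 2 against Wheat: payoffs 0, 5, -3, -1, 2 → best response Corn.
Farm 2 against Canola: payoffs 0, -7, 9, -8, 6 → best response Soy.
Mutual best responses: (Soy, Canola); (Canola, Soy).

Pure-strategy Nash equilibria: (Soy, Canola), (Canola, Soy)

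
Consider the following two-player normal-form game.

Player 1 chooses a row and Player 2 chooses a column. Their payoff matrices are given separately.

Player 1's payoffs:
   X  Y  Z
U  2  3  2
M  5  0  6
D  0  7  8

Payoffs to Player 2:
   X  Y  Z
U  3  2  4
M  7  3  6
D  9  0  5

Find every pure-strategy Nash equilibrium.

(M, X)

(U, X): Player 1 can switch to M (2 → 5). Not NE.
(U, Y): Player 1 can switch to D (3 → 7). Not NE.
(U, Z): Player 1 can switch to M (2 → 6). Not NE.
(M, X): Player 1 gets 5, best alternative 2; Player 2 gets 7, best alternative 6. No profitable deviation — NE.
(M, Y): Player 1 can switch to U (0 → 3). Not NE.
(M, Z): Player 1 can switch to D (6 → 8). Not NE.
(D, X): Player 1 can switch to U (0 → 2). Not NE.
(The remaining 2 profiles each have a profitable deviation by the same check.)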